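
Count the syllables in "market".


Word: "market"
Syllable breakdown: mar-ket
Counting: 2 parts
= 2 syllables


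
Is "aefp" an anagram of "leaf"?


Word 1: "leaf" → sorted: aefl
Word 2: "aefp" → sorted: aefp
Same letters? aefl != aefp
Anagram = No


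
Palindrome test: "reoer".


Word: "reoer"
Reversed: "reoer"
Forward == Backward? reoer == reoer
Palindrome = Yes


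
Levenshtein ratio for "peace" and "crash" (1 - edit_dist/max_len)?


Word 1: "peace" (length 5)
Word 2: "crash" (length 5)
One optimal edit sequence:
  1. substitute 'p' -> 'c'  (+1)
  2. substitute 'e' -> 'r'  (+1)
  3. keep 'a'
  4. substitute 'c' -> 's'  (+1)
  5. substitute 'e' -> 'h'  (+1)
Edit distance = 4
Max length = max(5, 5) = 5
Similarity = 1 - 4/5
= 0.2000


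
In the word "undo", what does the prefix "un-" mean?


Prefix: un-
Example: undo (un- + do)
Meaning = not / reverse


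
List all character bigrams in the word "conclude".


Word: "conclude" (length 8)
Number of bigrams = 8 - 2 + 1 = 7
  Position 0: "co"
  Position 1: "on"
  Position 2: "nc"
  Position 3: "cl"
  Position 4: "lu"
  Position 5: "ud"
  Position 6: "de"
Bigrams = "co", "on", "nc", "cl", "lu", "ud", "de"


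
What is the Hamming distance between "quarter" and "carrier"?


Comparing character by character (same length = 7):
  Pos 0: 'q' vs 'c' !=
  Pos 1: 'u' vs 'a' !=
  Pos 2: 'a' vs 'r' !=
  Pos 3: 'r' vs 'r' =
  Pos 4: 't' vs 'i' !=
  Pos 5: 'e' vs 'e' =
  Pos 6: 'r' vs 'r' =
Hamming distance = 4


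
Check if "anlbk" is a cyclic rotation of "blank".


Word: "blank", Candidate: "anlbk"
Method: check if candidate is substring of word+word
"blankblank" contains "anlbk"? No
Is rotation = No


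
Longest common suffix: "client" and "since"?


Word 1: "client"
Word 2: "since"
Comparing from end:
  Pos -1: 't' != 'e' (stop)
LCS = "" (length 0)


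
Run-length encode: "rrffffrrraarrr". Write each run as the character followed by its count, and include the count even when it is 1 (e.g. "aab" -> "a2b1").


String: "rrffffrrraarrr"
Scanning for consecutive runs:
  'r' x 2
  'f' x 4
  'r' x 3
  'a' x 2
  'r' x 3
RLE = "r2f4r3a2r3"


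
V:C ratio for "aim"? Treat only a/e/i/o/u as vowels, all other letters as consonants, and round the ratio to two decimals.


Word: "aim"
Vowels (a,e,i,o,u): 2
Consonants: 1
Ratio = 2/1
= 2.00


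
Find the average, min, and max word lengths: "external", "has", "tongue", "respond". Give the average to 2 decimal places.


Lengths: "external"=8, "has"=3, "tongue"=6, "respond"=7
Sum = 24, Count = 4
Average = 24/4 = 6.00
= avg=6.00, min=3, max=8


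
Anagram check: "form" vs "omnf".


Word 1: "form" → sorted: fmor
Word 2: "omnf" → sorted: fmno
Same letters? fmor != fmno
Anagram = No


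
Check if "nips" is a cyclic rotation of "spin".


Word: "spin", Candidate: "nips"
Method: check if candidate is substring of word+word
"spinspin" contains "nips"? No
Is rotation = No


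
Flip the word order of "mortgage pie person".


Original: "mortgage pie person"
Words (1..n): mortgage | pie | person
Reversed (n..1): person | pie | mortgage
Result = "person pie mortgage"


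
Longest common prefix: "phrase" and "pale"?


Word 1: "phrase"
Word 2: "pale"
Comparing from start:
  Pos 0: 'p' == 'p'
  Pos 1: 'h' != 'a' (stop)
LCP = "p" (length 1)


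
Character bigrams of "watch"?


Word: "watch" (length 5)
Number of bigrams = 5 - 2 + 1 = 4
  Position 0: "wa"
  Position 1: "at"
  Position 2: "tc"
  Position 3: "ch"
Bigrams = "wa", "at", "tc", "ch"


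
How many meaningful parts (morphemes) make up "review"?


Word: "review"
Morphemes: re- | view
Each morpheme carries meaning
= 2 morphemes


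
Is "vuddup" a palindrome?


Word: "vuddup"
Reversed: "pudduv"
Forward == Backward? vuddup != pudduv
Palindrome = No


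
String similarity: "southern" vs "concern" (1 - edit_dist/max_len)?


Word 1: "southern" (length 8)
Word 2: "concern" (length 7)
One optimal edit sequence:
  1. substitute 's' -> 'c'  (+1)
  2. keep 'o'
  3. delete 'u'  (+1)
  4. substitute 't' -> 'n'  (+1)
  5. substitute 'h' -> 'c'  (+1)
  6. keep 'e'
  7. keep 'r'
  8. keep 'n'
Edit distance = 4
Max length = max(8, 7) = 8
Similarity = 1 - 4/8
= 0.5000


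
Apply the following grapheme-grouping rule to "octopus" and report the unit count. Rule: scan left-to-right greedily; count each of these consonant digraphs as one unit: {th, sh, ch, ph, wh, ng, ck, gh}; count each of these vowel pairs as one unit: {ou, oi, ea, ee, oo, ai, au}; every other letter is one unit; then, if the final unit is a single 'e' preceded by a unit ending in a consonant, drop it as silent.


Word: "octopus" (7 letters)
Left-to-right scan:
  [1] 'o' (letter)
  [2] 'c' (letter)
  [3] 't' (letter)
  [4] 'o' (letter)
  [5] 'p' (letter)
  [6] 'u' (letter)
  [7] 's' (letter)
Units from scan: 7
Sound units = 7 units


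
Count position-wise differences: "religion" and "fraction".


Comparing character by character (same length = 8):
  Pos 0: 'r' vs 'f' !=
  Pos 1: 'e' vs 'r' !=
  Pos 2: 'l' vs 'a' !=
  Pos 3: 'i' vs 'c' !=
  Pos 4: 'g' vs 't' !=
  Pos 5: 'i' vs 'i' =
  Pos 6: 'o' vs 'o' =
  Pos 7: 'n' vs 'n' =
Hamming distance = 5


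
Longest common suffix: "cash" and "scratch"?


Word 1: "cash"
Word 2: "scratch"
Comparing from end:
  Pos -1: 'h' == 'h'
  Pos -2: 's' != 'c' (stop)
LCS = "h" (length 1)


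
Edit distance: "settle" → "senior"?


Word 1: "settle" (length 6)
Word 2: "senior" (length 6)
One optimal edit sequence (insert/delete/substitute each cost 1):
  1. keep 's'
  2. keep 'e'
  3. substitute 't' -> 'n'  (+1)
  4. substitute 't' -> 'i'  (+1)
  5. substitute 'l' -> 'o'  (+1)
  6. substitute 'e' -> 'r'  (+1)
Total edit operations: 4
Edit distance = 4


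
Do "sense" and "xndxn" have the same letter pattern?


Pattern of "sense": [0, 1, 2, 0, 1]
Pattern of "xndxn": [0, 1, 2, 0, 1]
Patterns match
Same pattern = Yes


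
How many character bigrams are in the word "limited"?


Word: "limited" (length 7)
Number of 2-grams = length - 2 + 1 = 7 - 2 + 1
= 6


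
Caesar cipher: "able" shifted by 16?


Word: "able"
Shift: 16
Each letter → (letter + shift) mod 26:
  'a' (0) + 16 = 16 → 'q'
  'b' (1) + 16 = 17 → 'r'
  'l' (11) + 16 = 1 → 'b'
  'e' (4) + 16 = 20 → 'u'
Result = "qrbu"


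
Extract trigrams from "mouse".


Word: "mouse" (length 5)
Number of trigrams = 5 - 3 + 1 = 3
  Position 0: "mou"
  Position 1: "ous"
  Position 2: "use"
Trigrams = "mou", "ous", "use"


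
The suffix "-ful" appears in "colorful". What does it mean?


Suffix: -ful
Example: colorful (color + -ful)
Meaning = full of


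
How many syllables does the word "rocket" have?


Word: "rocket"
Syllable breakdown: rock / et
Counting: 2 parts
= 2 syllables


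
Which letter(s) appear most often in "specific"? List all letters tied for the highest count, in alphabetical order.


Word: "specific"
Letter counts:
  'c': 2
  'e': 1
  'f': 1
  'i': 2
  'p': 1
  's': 1
Maximum count = 2
Most frequent = 'c', 'i' (2 times each)


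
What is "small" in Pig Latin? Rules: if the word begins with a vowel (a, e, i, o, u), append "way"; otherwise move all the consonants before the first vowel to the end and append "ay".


Word: "small"
Starts with consonant(s) → move to end, add 'ay'
Consonant cluster: "sm"
Pig Latin = "allsmay"


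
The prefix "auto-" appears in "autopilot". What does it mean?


Prefix: auto-
As in: autopilot -> auto- + pilot
Meaning = self


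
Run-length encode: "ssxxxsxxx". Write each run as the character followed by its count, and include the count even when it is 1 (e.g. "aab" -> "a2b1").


String: "ssxxxsxxx"
Scanning for consecutive runs:
  's' x 2
  'x' x 3
  's' x 1
  'x' x 3
RLE = "s2x3s1x3"


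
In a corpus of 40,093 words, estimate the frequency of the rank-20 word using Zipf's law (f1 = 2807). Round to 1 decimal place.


Zipf's law: f(r) = f(1) / r
f(1) = 2807
f(20) = 2807 / 20
= 140.4 occurrences


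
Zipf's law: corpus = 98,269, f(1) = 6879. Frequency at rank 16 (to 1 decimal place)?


Zipf's law: f(r) = f(1) / r
f(1) = 6879
f(16) = 6879 / 16
= 429.9 occurrences


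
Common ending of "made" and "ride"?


Word 1: "made"
Word 2: "ride"
Comparing from end:
  Pos -1: 'e' == 'e'
  Pos -2: 'd' == 'd'
  Pos -3: 'a' != 'i' (stop)
LCS = "de" (length 2)


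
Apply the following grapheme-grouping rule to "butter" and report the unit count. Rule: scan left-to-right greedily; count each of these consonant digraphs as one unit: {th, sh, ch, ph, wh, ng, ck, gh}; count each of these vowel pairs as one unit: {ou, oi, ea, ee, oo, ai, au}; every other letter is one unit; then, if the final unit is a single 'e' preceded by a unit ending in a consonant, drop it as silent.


Word: "butter" (6 letters)
Left-to-right scan:
  [1] 'b' (letter)
  [2] 'u' (letter)
  [3] 't' (letter)
  [4] 't' (letter)
  [5] 'e' (letter)
  [6] 'r' (letter)
Units from scan: 6
Sound units = 6 units


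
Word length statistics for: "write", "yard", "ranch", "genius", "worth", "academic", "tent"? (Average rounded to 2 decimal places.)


Lengths: "write"=5, "yard"=4, "ranch"=5, "genius"=6, "worth"=5, "academic"=8, "tent"=4
Sum = 37, Count = 7
Average = 37/7 = 5.29
= avg=5.29, min=4, max=8


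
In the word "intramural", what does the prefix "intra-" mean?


Prefix: intra-
Example: intramural (intra- + mural)
Meaning = within


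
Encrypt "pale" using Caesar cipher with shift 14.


Word: "pale"
Shift: 14
Each letter → (letter + shift) mod 26:
  'p' (15) + 14 = 3 → 'd'
  'a' (0) + 14 = 14 → 'o'
  'l' (11) + 14 = 25 → 'z'
  'e' (4) + 14 = 18 → 's'
Result = "dozs"


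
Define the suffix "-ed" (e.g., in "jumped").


Suffix: -ed
As in: jumped -> jump + -ed
Meaning = past tense


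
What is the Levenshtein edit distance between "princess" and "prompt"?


Word 1: "princess" (length 8)
Word 2: "prompt" (length 6)
One optimal edit sequence (insert/delete/substitute each cost 1):
  1. keep 'p'
  2. keep 'r'
  3. delete 'i'  (+1)
  4. delete 'n'  (+1)
  5. substitute 'c' -> 'o'  (+1)
  6. substitute 'e' -> 'm'  (+1)
  7. substitute 's' -> 'p'  (+1)
  8. substitute 's' -> 't'  (+1)
Total edit operations: 6
Edit distance = 6


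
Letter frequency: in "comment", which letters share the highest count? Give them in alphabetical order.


Word: "comment"
Letter counts:
  'c': 1
  'e': 1
  'm': 2
  'n': 1
  'o': 1
  't': 1
Maximum count = 2
Most frequent = 'm' (2 times each)


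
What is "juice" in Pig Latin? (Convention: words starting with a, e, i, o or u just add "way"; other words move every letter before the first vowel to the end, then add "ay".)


Word: "juice"
Starts with consonant(s) → move to end, add 'ay'
Consonant cluster: "j"
Pig Latin = "uicejay"


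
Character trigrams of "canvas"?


Word: "canvas" (length 6)
Number of trigrams = 6 - 3 + 1 = 4
  Position 0: "can"
  Position 1: "anv"
  Position 2: "nva"
  Position 3: "vas"
Trigrams = "can", "anv", "nva", "vas"


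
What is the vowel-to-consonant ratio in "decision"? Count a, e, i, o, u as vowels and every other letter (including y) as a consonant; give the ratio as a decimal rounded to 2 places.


Word: "decision"
Vowels (a,e,i,o,u): 4
Consonants: 4
Ratio = 4/4
= 1.00


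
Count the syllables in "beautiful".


Word: "beautiful"
Syllable breakdown: beau | ti | ful
Counting: 3 parts
= 3 syllables


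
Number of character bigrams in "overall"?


Word: "overall" (length 7)
Number of 2-grams = length - 2 + 1 = 7 - 2 + 1
= 6


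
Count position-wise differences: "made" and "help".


Comparing character by character (same length = 4):
  Pos 0: 'm' vs 'h' !=
  Pos 1: 'a' vs 'e' !=
  Pos 2: 'd' vs 'l' !=
  Pos 3: 'e' vs 'p' !=
Hamming distance = 4


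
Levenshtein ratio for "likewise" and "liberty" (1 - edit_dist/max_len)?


Word 1: "likewise" (length 8)
Word 2: "liberty" (length 7)
One optimal edit sequence:
  1. keep 'l'
  2. keep 'i'
  3. substitute 'k' -> 'b'  (+1)
  4. keep 'e'
  5. delete 'w'  (+1)
  6. substitute 'i' -> 'r'  (+1)
  7. substitute 's' -> 't'  (+1)
  8. substitute 'e' -> 'y'  (+1)
Edit distance = 5
Max length = max(8, 7) = 8
Similarity = 1 - 5/8
= 0.3750


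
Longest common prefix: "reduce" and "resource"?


Word 1: "reduce"
Word 2: "resource"
Comparing from start:
  Pos 0: 'r' == 'r'
  Pos 1: 'e' == 'e'
  Pos 2: 'd' != 's' (stop)
LCP = "re" (length 2)


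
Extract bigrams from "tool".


Word: "tool" (length 4)
Number of bigrams = 4 - 2 + 1 = 3
  Position 0: "to"
  Position 1: "oo"
  Position 2: "ol"
Bigrams = "to", "oo", "ol"


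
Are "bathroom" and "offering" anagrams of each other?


Word 1: "bathroom" → sorted: abhmoort
Word 2: "offering" → sorted: effginor
Same letters? abhmoort != effginor
Anagram = No


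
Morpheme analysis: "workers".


Word: "workers"
Morphemes: work | -er | -s
Each morpheme carries meaning
= 3 morphemes


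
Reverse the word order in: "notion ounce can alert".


Original: "notion ounce can alert"
Words (1..n): notion | ounce | can | alert
Reversed (n..1): alert | can | ounce | notion
Result = "alert can ounce notion"


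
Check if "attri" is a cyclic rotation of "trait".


Word: "trait", Candidate: "attri"
Method: check if candidate is substring of word+word
"traittrait" contains "attri"? No
Is rotation = No


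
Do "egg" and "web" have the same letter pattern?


Pattern of "egg": [0, 1, 1]
Pattern of "web": [0, 1, 2]
Patterns do not match
Same pattern = No


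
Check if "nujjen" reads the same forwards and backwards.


Word: "nujjen"
Reversed: "nejjun"
Forward == Backward? nujjen != nejjun
Palindrome = No


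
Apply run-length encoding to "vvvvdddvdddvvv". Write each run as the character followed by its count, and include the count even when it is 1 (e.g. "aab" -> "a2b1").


String: "vvvvdddvdddvvv"
Scanning for consecutive runs:
  'v' x 4
  'd' x 3
  'v' x 1
  'd' x 3
  'v' x 3
RLE = "v4d3v1d3v3"


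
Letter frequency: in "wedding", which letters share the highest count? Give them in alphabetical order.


Word: "wedding"
Letter counts:
  'd': 2
  'e': 1
  'g': 1
  'i': 1
  'n': 1
  'w': 1
Maximum count = 2
Most frequent = 'd' (2 times each)


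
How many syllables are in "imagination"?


Word: "imagination"
Syllable breakdown: i · mag · i · na · tion
Counting: 5 parts
= 5 syllables


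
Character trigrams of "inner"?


Word: "inner" (length 5)
Number of trigrams = 5 - 3 + 1 = 3
  Position 0: "inn"
  Position 1: "nne"
  Position 2: "ner"
Trigrams = "inn", "nne", "ner"


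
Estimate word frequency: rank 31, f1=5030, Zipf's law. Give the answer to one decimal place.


Zipf's law: f(r) = f(1) / r
f(1) = 5030
f(31) = 5030 / 31
= 162.3 occurrences


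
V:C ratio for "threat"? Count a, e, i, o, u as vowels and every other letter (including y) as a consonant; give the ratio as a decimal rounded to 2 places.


Word: "threat"
Vowels (a,e,i,o,u): 2
Consonants: 4
Ratio = 2/4
= 0.50


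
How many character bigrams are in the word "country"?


Word: "country" (length 7)
Number of 2-grams = length - 2 + 1 = 7 - 2 + 1
= 6


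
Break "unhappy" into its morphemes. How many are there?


Word: "unhappy"
Morphemes: un- / happy
Each morpheme carries meaning
= 2 morphemes


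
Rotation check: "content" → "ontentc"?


Word: "content", Candidate: "ontentc"
Method: check if candidate is substring of word+word
"contentcontent" contains "ontentc"? Yes
Is rotation = Yes


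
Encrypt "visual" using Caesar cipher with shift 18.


Word: "visual"
Shift: 18
Each letter → (letter + shift) mod 26:
  'v' (21) + 18 = 13 → 'n'
  'i' (8) + 18 = 0 → 'a'
  's' (18) + 18 = 10 → 'k'
  'u' (20) + 18 = 12 → 'm'
  'a' (0) + 18 = 18 → 's'
  'l' (11) + 18 = 3 → 'd'
Result = "nakmsd"


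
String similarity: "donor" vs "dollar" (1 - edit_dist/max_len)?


Word 1: "donor" (length 5)
Word 2: "dollar" (length 6)
One optimal edit sequence:
  1. keep 'd'
  2. keep 'o'
  3. insert 'l'  (+1)
  4. substitute 'n' -> 'l'  (+1)
  5. substitute 'o' -> 'a'  (+1)
  6. keep 'r'
Edit distance = 3
Max length = max(5, 6) = 6
Similarity = 1 - 3/6
= 0.5000


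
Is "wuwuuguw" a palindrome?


Word: "wuwuuguw"
Reversed: "wuguuwuw"
Forward == Backward? wuwuuguw != wuguuwuw
Palindrome = No


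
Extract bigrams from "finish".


Word: "finish" (length 6)
Number of bigrams = 6 - 2 + 1 = 5
  Position 0: "fi"
  Position 1: "in"
  Position 2: "ni"
  Position 3: "is"
  Position 4: "sh"
Bigrams = "fi", "in", "ni", "is", "sh"


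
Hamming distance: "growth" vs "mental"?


Comparing character by character (same length = 6):
  Pos 0: 'g' vs 'm' !=
  Pos 1: 'r' vs 'e' !=
  Pos 2: 'o' vs 'n' !=
  Pos 3: 'w' vs 't' !=
  Pos 4: 't' vs 'a' !=
  Pos 5: 'h' vs 'l' !=
Hamming distance = 6


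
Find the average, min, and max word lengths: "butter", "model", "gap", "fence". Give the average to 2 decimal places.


Lengths: "butter"=6, "model"=5, "gap"=3, "fence"=5
Sum = 19, Count = 4
Average = 19/4 = 4.75
= avg=4.75, min=3, max=6


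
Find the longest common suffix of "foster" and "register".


Word 1: "foster"
Word 2: "register"
Comparing from end:
  Pos -1: 'r' == 'r'
  Pos -2: 'e' == 'e'
  Pos -3: 't' == 't'
  Pos -4: 's' == 's'
  Pos -5: 'o' != 'i' (stop)
LCS = "ster" (length 4)


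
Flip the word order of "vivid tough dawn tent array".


Original: "vivid tough dawn tent array"
Words (1..n): vivid | tough | dawn | tent | array
Reversed (n..1): array | tent | dawn | tough | vivid
Result = "array tent dawn tough vivid"


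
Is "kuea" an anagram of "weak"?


Word 1: "weak" → sorted: aekw
Word 2: "kuea" → sorted: aeku
Same letters? aekw != aeku
Anagram = No


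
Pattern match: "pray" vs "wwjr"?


Pattern of "pray": [0, 1, 2, 3]
Pattern of "wwjr": [0, 0, 1, 2]
Patterns do not match
Same pattern = No


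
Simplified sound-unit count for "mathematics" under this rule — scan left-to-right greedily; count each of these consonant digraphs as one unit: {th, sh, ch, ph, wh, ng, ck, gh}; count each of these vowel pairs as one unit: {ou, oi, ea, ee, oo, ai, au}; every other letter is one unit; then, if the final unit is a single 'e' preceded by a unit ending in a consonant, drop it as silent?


Word: "mathematics" (11 letters)
Left-to-right scan:
  1. 'm' (letter)
  2. 'a' (letter)
  3. 'th' (digraph)
  4. 'e' (letter)
  5. 'm' (letter)
  6. 'a' (letter)
  7. 't' (letter)
  8. 'i' (letter)
  9. 'c' (letter)
  10. 's' (letter)
Units from scan: 10
Sound units = 10 units


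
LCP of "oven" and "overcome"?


Word 1: "oven"
Word 2: "overcome"
Comparing from start:
  Pos 0: 'o' == 'o'
  Pos 1: 'v' == 'v'
  Pos 2: 'e' == 'e'
  Pos 3: 'n' != 'r' (stop)
LCP = "ove" (length 3)


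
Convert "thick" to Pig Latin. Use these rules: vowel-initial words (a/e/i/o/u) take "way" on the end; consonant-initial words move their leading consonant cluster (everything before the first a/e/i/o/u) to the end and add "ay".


Word: "thick"
Starts with consonant(s) → move to end, add 'ay'
Consonant cluster: "th"
Pig Latin = "ickthay"


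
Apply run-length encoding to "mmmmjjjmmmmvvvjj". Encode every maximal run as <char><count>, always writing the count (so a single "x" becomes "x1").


String: "mmmmjjjmmmmvvvjj"
Scanning for consecutive runs:
  'm' x 4
  'j' x 3
  'm' x 4
  'v' x 3
  'j' x 2
RLE = "m4j3m4v3j2"


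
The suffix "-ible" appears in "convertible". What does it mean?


Suffix: -ible
Example: convertible = convert + -ible
Meaning = capable of


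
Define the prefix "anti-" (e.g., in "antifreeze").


Prefix: anti-
Example: antifreeze = anti- + freeze
Meaning = against


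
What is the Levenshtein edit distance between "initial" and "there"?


Word 1: "initial" (length 7)
Word 2: "there" (length 5)
One optimal edit sequence (insert/delete/substitute each cost 1):
  1. delete 'i'  (+1)
  2. delete 'n'  (+1)
  3. substitute 'i' -> 't'  (+1)
  4. substitute 't' -> 'h'  (+1)
  5. substitute 'i' -> 'e'  (+1)
  6. substitute 'a' -> 'r'  (+1)
  7. substitute 'l' -> 'e'  (+1)
Total edit operations: 7
Edit distance = 7


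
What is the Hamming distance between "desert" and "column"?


Comparing character by character (same length = 6):
  Pos 0: 'd' vs 'c' !=
  Pos 1: 'e' vs 'o' !=
  Pos 2: 's' vs 'l' !=
  Pos 3: 'e' vs 'u' !=
  Pos 4: 'r' vs 'm' !=
  Pos 5: 't' vs 'n' !=
Hamming distance = 6


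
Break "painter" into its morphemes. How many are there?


Word: "painter"
Morphemes: paint + -er
Each morpheme carries meaning
= 2 morphemes


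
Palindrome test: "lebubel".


Word: "lebubel"
Reversed: "lebubel"
Forward == Backward? lebubel == lebubel
Palindrome = Yes


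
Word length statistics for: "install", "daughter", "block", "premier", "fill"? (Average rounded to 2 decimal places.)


Lengths: "install"=7, "daughter"=8, "block"=5, "premier"=7, "fill"=4
Sum = 31, Count = 5
Average = 31/5 = 6.20
= avg=6.20, min=4, max=8


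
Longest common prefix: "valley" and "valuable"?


Word 1: "valley"
Word 2: "valuable"
Comparing from start:
  Pos 0: 'v' == 'v'
  Pos 1: 'a' == 'a'
  Pos 2: 'l' == 'l'
  Pos 3: 'l' != 'u' (stop)
LCP = "val" (length 3)


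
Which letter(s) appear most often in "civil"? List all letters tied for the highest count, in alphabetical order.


Word: "civil"
Letter counts:
  'c': 1
  'i': 2
  'l': 1
  'v': 1
Maximum count = 2
Most frequent = 'i' (2 times each)


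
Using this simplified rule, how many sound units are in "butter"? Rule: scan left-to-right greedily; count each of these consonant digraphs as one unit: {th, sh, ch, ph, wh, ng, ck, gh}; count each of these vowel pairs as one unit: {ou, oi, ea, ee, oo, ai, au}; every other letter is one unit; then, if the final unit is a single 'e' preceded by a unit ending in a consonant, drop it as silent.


Word: "butter" (6 letters)
Left-to-right scan:
  [1] 'b' (letter)
  [2] 'u' (letter)
  [3] 't' (letter)
  [4] 't' (letter)
  [5] 'e' (letter)
  [6] 'r' (letter)
Units from scan: 6
Sound units = 6 units


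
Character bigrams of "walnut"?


Word: "walnut" (length 6)
Number of bigrams = 6 - 2 + 1 = 5
  Position 0: "wa"
  Position 1: "al"
  Position 2: "ln"
  Position 3: "nu"
  Position 4: "ut"
Bigrams = "wa", "al", "ln", "nu", "ut"


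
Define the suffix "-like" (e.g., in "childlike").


Suffix: -like
Example: childlike (child + -like)
Meaning = resembling


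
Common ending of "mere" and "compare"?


Word 1: "mere"
Word 2: "compare"
Comparing from end:
  Pos -1: 'e' == 'e'
  Pos -2: 'r' == 'r'
  Pos -3: 'e' != 'a' (stop)
LCS = "re" (length 2)


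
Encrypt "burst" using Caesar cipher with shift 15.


Word: "burst"
Shift: 15
Each letter → (letter + shift) mod 26:
  'b' (1) + 15 = 16 → 'q'
  'u' (20) + 15 = 9 → 'j'
  'r' (17) + 15 = 6 → 'g'
  's' (18) + 15 = 7 → 'h'
  't' (19) + 15 = 8 → 'i'
Result = "qjghi"


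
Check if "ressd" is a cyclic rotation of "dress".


Word: "dress", Candidate: "ressd"
Method: check if candidate is substring of word+word
"dressdress" contains "ressd"? Yes
Is rotation = Yes


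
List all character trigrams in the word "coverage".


Word: "coverage" (length 8)
Number of trigrams = 8 - 3 + 1 = 6
  Position 0: "cov"
  Position 1: "ove"
  Position 2: "ver"
  Position 3: "era"
  Position 4: "rag"
  Position 5: "age"
Trigrams = "cov", "ove", "ver", "era", "rag", "age"


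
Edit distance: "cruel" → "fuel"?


Word 1: "cruel" (length 5)
Word 2: "fuel" (length 4)
One optimal edit sequence (insert/delete/substitute each cost 1):
  1. delete 'c'  (+1)
  2. substitute 'r' -> 'f'  (+1)
  3. keep 'u'
  4. keep 'e'
  5. keep 'l'
Total edit operations: 2
Edit distance = 2


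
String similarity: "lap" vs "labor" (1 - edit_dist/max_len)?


Word 1: "lap" (length 3)
Word 2: "labor" (length 5)
One optimal edit sequence:
  1. keep 'l'
  2. keep 'a'
  3. insert 'b'  (+1)
  4. insert 'o'  (+1)
  5. substitute 'p' -> 'r'  (+1)
Edit distance = 3
Max length = max(3, 5) = 5
Similarity = 1 - 3/5
= 0.4000


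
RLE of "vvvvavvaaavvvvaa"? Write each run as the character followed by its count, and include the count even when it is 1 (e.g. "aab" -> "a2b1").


String: "vvvvavvaaavvvvaa"
Scanning for consecutive runs:
  'v' x 4
  'a' x 1
  'v' x 2
  'a' x 3
  'v' x 4
  'a' x 2
RLE = "v4a1v2a3v4a2"


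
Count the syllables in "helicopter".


Word: "helicopter"
Syllable breakdown: hel | i | cop | ter
Counting: 4 parts
= 4 syllables


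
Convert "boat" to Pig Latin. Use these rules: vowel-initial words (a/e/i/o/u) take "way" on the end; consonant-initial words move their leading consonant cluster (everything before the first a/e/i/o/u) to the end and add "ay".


Word: "boat"
Starts with consonant(s) → move to end, add 'ay'
Consonant cluster: "b"
Pig Latin = "oatbay"


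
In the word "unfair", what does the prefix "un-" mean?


Prefix: un-
Example: unfair (un- + fair)
Meaning = not / reverse


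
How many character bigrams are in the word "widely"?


Word: "widely" (length 6)
Number of 2-grams = length - 2 + 1 = 6 - 2 + 1
= 5


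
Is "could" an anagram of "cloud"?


Word 1: "cloud" → sorted: cdlou
Word 2: "could" → sorted: cdlou
Same letters? cdlou == cdlou
Anagram = Yes


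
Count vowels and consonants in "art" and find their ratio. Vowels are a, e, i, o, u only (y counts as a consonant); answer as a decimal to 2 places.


Word: "art"
Vowels (a,e,i,o,u): 1
Consonants: 2
Ratio = 1/2
= 0.50


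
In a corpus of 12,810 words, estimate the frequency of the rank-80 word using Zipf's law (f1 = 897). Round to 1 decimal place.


Zipf's law: f(r) = f(1) / r
f(1) = 897
f(80) = 897 / 80
= 11.2 occurrences


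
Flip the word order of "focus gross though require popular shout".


Original: "focus gross though require popular shout"
Words (1..n): focus | gross | though | require | popular | shout
Reversed (n..1): shout | popular | require | though | gross | focus
Result = "shout popular require though gross focus"


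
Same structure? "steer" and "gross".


Pattern of "steer": [0, 1, 2, 2, 3]
Pattern of "gross": [0, 1, 2, 3, 3]
Patterns do not match
Same pattern = No


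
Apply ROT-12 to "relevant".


Word: "relevant"
Shift: 12
Each letter → (letter + shift) mod 26:
  'r' (17) + 12 = 3 → 'd'
  'e' (4) + 12 = 16 → 'q'
  'l' (11) + 12 = 23 → 'x'
  'e' (4) + 12 = 16 → 'q'
  'v' (21) + 12 = 7 → 'h'
  'a' (0) + 12 = 12 → 'm'
  'n' (13) + 12 = 25 → 'z'
  't' (19) + 12 = 5 → 'f'
Result = "dqxqhmzf"


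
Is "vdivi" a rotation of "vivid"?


Word: "vivid", Candidate: "vdivi"
Method: check if candidate is substring of word+word
"vividvivid" contains "vdivi"? No
Is rotation = No


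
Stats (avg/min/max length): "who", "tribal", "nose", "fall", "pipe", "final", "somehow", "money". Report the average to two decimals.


Lengths: "who"=3, "tribal"=6, "nose"=4, "fall"=4, "pipe"=4, "final"=5, "somehow"=7, "money"=5
Sum = 38, Count = 8
Average = 38/8 = 4.75
= avg=4.75, min=3, max=7


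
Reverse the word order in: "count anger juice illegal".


Original: "count anger juice illegal"
Words (1..n): count | anger | juice | illegal
Reversed (n..1): illegal | juice | anger | count
Result = "illegal juice anger count"


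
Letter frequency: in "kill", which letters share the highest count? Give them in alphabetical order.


Word: "kill"
Letter counts:
  'i': 1
  'k': 1
  'l': 2
Maximum count = 2
Most frequent = 'l' (2 times each)


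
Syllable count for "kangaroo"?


Word: "kangaroo"
Syllable breakdown: kan | ga | roo
Counting: 3 parts
= 3 syllables


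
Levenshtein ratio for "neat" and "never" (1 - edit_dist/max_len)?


Word 1: "neat" (length 4)
Word 2: "never" (length 5)
One optimal edit sequence:
  1. keep 'n'
  2. keep 'e'
  3. insert 'v'  (+1)
  4. substitute 'a' -> 'e'  (+1)
  5. substitute 't' -> 'r'  (+1)
Edit distance = 3
Max length = max(4, 5) = 5
Similarity = 1 - 3/5
= 0.4000


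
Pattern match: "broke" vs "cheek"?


Pattern of "broke": [0, 1, 2, 3, 4]
Pattern of "cheek": [0, 1, 2, 2, 3]
Patterns do not match
Same pattern = No


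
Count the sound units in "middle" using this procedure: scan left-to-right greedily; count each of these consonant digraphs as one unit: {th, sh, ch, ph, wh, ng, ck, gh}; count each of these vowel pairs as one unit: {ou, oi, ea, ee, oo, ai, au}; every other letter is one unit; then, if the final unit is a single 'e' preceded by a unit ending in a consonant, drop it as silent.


Word: "middle" (6 letters)
Left-to-right scan:
  1. 'm' (letter)
  2. 'i' (letter)
  3. 'd' (letter)
  4. 'd' (letter)
  5. 'l' (letter)
  6. 'e' (letter)
Units from scan: 6
Final unit is 'e' after a consonant -> drop as silent (-1)
Sound units = 5 units


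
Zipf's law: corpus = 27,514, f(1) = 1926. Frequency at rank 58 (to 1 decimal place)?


Zipf's law: f(r) = f(1) / r
f(1) = 1926
f(58) = 1926 / 58
= 33.2 occurrences


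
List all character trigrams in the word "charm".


Word: "charm" (length 5)
Number of trigrams = 5 - 3 + 1 = 3
  Position 0: "cha"
  Position 1: "har"
  Position 2: "arm"
Trigrams = "cha", "har", "arm"


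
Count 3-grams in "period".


Word: "period" (length 6)
Number of 3-grams = length - 3 + 1 = 6 - 3 + 1
= 4


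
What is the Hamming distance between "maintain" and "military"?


Comparing character by character (same length = 8):
  Pos 0: 'm' vs 'm' =
  Pos 1: 'a' vs 'i' !=
  Pos 2: 'i' vs 'l' !=
  Pos 3: 'n' vs 'i' !=
  Pos 4: 't' vs 't' =
  Pos 5: 'a' vs 'a' =
  Pos 6: 'i' vs 'r' !=
  Pos 7: 'n' vs 'y' !=
Hamming distance = 5


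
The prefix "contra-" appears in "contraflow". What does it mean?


Prefix: contra-
As in: contraflow -> contra- + flow
Meaning = against


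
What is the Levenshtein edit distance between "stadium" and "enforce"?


Word 1: "stadium" (length 7)
Word 2: "enforce" (length 7)
One optimal edit sequence (insert/delete/substitute each cost 1):
  1. substitute 's' -> 'e'  (+1)
  2. substitute 't' -> 'n'  (+1)
  3. substitute 'a' -> 'f'  (+1)
  4. substitute 'd' -> 'o'  (+1)
  5. substitute 'i' -> 'r'  (+1)
  6. substitute 'u' -> 'c'  (+1)
  7. substitute 'm' -> 'e'  (+1)
Total edit operations: 7
Edit distance = 7


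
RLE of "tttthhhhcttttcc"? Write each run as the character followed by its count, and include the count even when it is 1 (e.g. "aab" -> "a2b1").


String: "tttthhhhcttttcc"
Scanning for consecutive runs:
  't' x 4
  'h' x 4
  'c' x 1
  't' x 4
  'c' x 2
RLE = "t4h4c1t4c2"


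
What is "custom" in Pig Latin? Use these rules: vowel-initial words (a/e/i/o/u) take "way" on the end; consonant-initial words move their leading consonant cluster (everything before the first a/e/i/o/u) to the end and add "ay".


Word: "custom"
Starts with consonant(s) → move to end, add 'ay'
Consonant cluster: "c"
Pig Latin = "ustomcay"


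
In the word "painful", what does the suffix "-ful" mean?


Suffix: -ful
As in: painful -> pain + -ful
Meaning = full of


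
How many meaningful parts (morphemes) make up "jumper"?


Word: "jumper"
Morphemes: jump + -er
Each morpheme carries meaning
= 2 morphemes


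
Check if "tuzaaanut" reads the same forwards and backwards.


Word: "tuzaaanut"
Reversed: "tunaaazut"
Forward == Backward? tuzaaanut != tunaaazut
Palindrome = No


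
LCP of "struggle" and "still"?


Word 1: "struggle"
Word 2: "still"
Comparing from start:
  Pos 0: 's' == 's'
  Pos 1: 't' == 't'
  Pos 2: 'r' != 'i' (stop)
LCP = "st" (length 2)


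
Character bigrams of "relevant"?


Word: "relevant" (length 8)
Number of bigrams = 8 - 2 + 1 = 7
  Position 0: "re"
  Position 1: "el"
  Position 2: "le"
  Position 3: "ev"
  Position 4: "va"
  Position 5: "an"
  Position 6: "nt"
Bigrams = "re", "el", "le", "ev", "va", "an", "nt"


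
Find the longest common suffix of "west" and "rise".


Word 1: "west"
Word 2: "rise"
Comparing from end:
  Pos -1: 't' != 'e' (stop)
LCS = "" (length 0)


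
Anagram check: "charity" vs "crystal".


Word 1: "charity" → sorted: achirty
Word 2: "crystal" → sorted: aclrsty
Same letters? achirty != aclrsty
Anagram = No


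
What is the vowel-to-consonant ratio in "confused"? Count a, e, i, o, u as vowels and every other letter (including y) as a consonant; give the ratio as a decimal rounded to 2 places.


Word: "confused"
Vowels (a,e,i,o,u): 3
Consonants: 5
Ratio = 3/5
= 0.60


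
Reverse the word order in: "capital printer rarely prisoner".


Original: "capital printer rarely prisoner"
Words (1..n): capital | printer | rarely | prisoner
Reversed (n..1): prisoner | rarely | printer | capital
Result = "prisoner rarely printer capital"


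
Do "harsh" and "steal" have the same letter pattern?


Pattern of "harsh": [0, 1, 2, 3, 0]
Pattern of "steal": [0, 1, 2, 3, 4]
Patterns do not match
Same pattern = No


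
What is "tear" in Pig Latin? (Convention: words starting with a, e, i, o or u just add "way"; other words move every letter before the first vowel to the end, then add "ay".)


Word: "tear"
Starts with consonant(s) → move to end, add 'ay'
Consonant cluster: "t"
Pig Latin = "eartay"


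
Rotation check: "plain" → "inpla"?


Word: "plain", Candidate: "inpla"
Method: check if candidate is substring of word+word
"plainplain" contains "inpla"? Yes
Is rotation = Yes


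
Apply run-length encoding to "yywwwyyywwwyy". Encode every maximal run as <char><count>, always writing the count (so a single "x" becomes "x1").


String: "yywwwyyywwwyy"
Scanning for consecutive runs:
  'y' x 2
  'w' x 3
  'y' x 3
  'w' x 3
  'y' x 2
RLE = "y2w3y3w3y2"


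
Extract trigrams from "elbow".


Word: "elbow" (length 5)
Number of trigrams = 5 - 3 + 1 = 3
  Position 0: "elb"
  Position 1: "lbo"
  Position 2: "bow"
Trigrams = "elb", "lbo", "bow"


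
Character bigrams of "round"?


Word: "round" (length 5)
Number of bigrams = 5 - 2 + 1 = 4
  Position 0: "ro"
  Position 1: "ou"
  Position 2: "un"
  Position 3: "nd"
Bigrams = "ro", "ou", "un", "nd"


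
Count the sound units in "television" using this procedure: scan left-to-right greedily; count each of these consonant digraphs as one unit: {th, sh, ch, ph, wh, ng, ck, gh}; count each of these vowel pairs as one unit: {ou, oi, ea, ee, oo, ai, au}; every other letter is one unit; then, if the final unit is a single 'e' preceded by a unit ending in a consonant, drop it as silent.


Word: "television" (10 letters)
Left-to-right scan:
  1. 't' (letter)
  2. 'e' (letter)
  3. 'l' (letter)
  4. 'e' (letter)
  5. 'v' (letter)
  6. 'i' (letter)
  7. 's' (letter)
  8. 'i' (letter)
  9. 'o' (letter)
  10. 'n' (letter)
Units from scan: 10
Sound units = 10 units


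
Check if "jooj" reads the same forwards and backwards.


Word: "jooj"
Reversed: "jooj"
Forward == Backward? jooj == jooj
Palindrome = Yes


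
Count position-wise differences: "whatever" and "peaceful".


Comparing character by character (same length = 8):
  Pos 0: 'w' vs 'p' !=
  Pos 1: 'h' vs 'e' !=
  Pos 2: 'a' vs 'a' =
  Pos 3: 't' vs 'c' !=
  Pos 4: 'e' vs 'e' =
  Pos 5: 'v' vs 'f' !=
  Pos 6: 'e' vs 'u' !=
  Pos 7: 'r' vs 'l' !=
Hamming distance = 6


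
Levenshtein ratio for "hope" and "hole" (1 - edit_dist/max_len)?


Word 1: "hope" (length 4)
Word 2: "hole" (length 4)
One optimal edit sequence:
  1. keep 'h'
  2. keep 'o'
  3. substitute 'p' -> 'l'  (+1)
  4. keep 'e'
Edit distance = 1
Max length = max(4, 4) = 4
Similarity = 1 - 1/4
= 0.7500


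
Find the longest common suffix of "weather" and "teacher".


Word 1: "weather"
Word 2: "teacher"
Comparing from end:
  Pos -1: 'r' == 'r'
  Pos -2: 'e' == 'e'
  Pos -3: 'h' == 'h'
  Pos -4: 't' != 'c' (stop)
LCS = "her" (length 3)


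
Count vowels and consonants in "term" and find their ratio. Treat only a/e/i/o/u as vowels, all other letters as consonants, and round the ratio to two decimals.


Word: "term"
Vowels (a,e,i,o,u): 1
Consonants: 3
Ratio = 1/3
= 0.33


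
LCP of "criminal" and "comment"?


Word 1: "criminal"
Word 2: "comment"
Comparing from start:
  Pos 0: 'c' == 'c'
  Pos 1: 'r' != 'o' (stop)
LCP = "c" (length 1)


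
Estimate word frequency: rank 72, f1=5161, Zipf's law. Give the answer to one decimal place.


Zipf's law: f(r) = f(1) / r
f(1) = 5161
f(72) = 5161 / 72
= 71.7 occurrences


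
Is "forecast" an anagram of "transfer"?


Word 1: "transfer" → sorted: aefnrrst
Word 2: "forecast" → sorted: aceforst
Same letters? aefnrrst != aceforst
Anagram = No


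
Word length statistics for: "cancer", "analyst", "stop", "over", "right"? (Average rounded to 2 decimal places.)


Lengths: "cancer"=6, "analyst"=7, "stop"=4, "over"=4, "right"=5
Sum = 26, Count = 5
Average = 26/5 = 5.20
= avg=5.20, min=4, max=7


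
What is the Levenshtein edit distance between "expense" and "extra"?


Word 1: "expense" (length 7)
Word 2: "extra" (length 5)
One optimal edit sequence (insert/delete/substitute each cost 1):
  1. keep 'e'
  2. keep 'x'
  3. delete 'p'  (+1)
  4. delete 'e'  (+1)
  5. substitute 'n' -> 't'  (+1)
  6. substitute 's' -> 'r'  (+1)
  7. substitute 'e' -> 'a'  (+1)
Total edit operations: 5
Edit distance = 5


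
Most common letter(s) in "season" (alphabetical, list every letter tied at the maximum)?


Word: "season"
Letter counts:
  'a': 1
  'e': 1
  'n': 1
  'o': 1
  's': 2
Maximum count = 2
Most frequent = 's' (2 times each)


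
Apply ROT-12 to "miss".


Word: "miss"
Shift: 12
Each letter → (letter + shift) mod 26:
  'm' (12) + 12 = 24 → 'y'
  'i' (8) + 12 = 20 → 'u'
  's' (18) + 12 = 4 → 'e'
  's' (18) + 12 = 4 → 'e'
Result = "yuee"


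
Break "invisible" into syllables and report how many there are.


Word: "invisible"
Syllable breakdown: in · vis · i · ble
Counting: 4 parts
= 4 syllables


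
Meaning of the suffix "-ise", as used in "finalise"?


Suffix: -ise
As in: finalise -> final + -ise
Meaning = to make


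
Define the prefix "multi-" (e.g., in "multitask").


Prefix: multi-
Example: multitask = multi- + task
Meaning = many


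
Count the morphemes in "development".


Word: "development"
Morphemes: develop + -ment
Each morpheme carries meaning
= 2 morphemes


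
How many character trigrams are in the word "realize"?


Word: "realize" (length 7)
Number of 3-grams = length - 3 + 1 = 7 - 3 + 1
= 5


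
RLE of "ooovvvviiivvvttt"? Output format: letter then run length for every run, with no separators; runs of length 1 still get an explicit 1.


String: "ooovvvviiivvvttt"
Scanning for consecutive runs:
  'o' x 3
  'v' x 4
  'i' x 3
  'v' x 3
  't' x 3
RLE = "o3v4i3v3t3"


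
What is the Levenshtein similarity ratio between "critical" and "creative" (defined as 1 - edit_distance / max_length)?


Word 1: "critical" (length 8)
Word 2: "creative" (length 8)
One optimal edit sequence:
  1. keep 'c'
  2. keep 'r'
  3. insert 'e'  (+1)
  4. substitute 'i' -> 'a'  (+1)
  5. keep 't'
  6. keep 'i'
  7. delete 'c'  (+1)
  8. substitute 'a' -> 'v'  (+1)
  9. substitute 'l' -> 'e'  (+1)
Edit distance = 5
Max length = max(8, 8) = 8
Similarity = 1 - 5/8
= 0.3750


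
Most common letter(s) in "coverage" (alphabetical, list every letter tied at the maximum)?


Word: "coverage"
Letter counts:
  'a': 1
  'c': 1
  'e': 2
  'g': 1
  'o': 1
  'r': 1
  'v': 1
Maximum count = 2
Most frequent = 'e' (2 times each)


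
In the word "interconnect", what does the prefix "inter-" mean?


Prefix: inter-
Example: interconnect = inter- + connect
Meaning = between


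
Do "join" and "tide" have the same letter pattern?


Pattern of "join": [0, 1, 2, 3]
Pattern of "tide": [0, 1, 2, 3]
Patterns match
Same pattern = Yes
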